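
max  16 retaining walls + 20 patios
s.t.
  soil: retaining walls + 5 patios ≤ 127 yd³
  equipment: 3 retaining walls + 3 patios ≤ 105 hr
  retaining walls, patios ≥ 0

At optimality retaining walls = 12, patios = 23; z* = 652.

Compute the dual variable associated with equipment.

5

Check each constraint at x*: soil 127/127 (tight); equipment 105/105 (tight).
The binding rows give the dual system: 1·y_soil + 3·y_equipment = 16 and 5·y_soil + 3·y_equipment = 20.
→ y_soil = 1 and y_equipment = 5.
Shadow price of equipment = 5.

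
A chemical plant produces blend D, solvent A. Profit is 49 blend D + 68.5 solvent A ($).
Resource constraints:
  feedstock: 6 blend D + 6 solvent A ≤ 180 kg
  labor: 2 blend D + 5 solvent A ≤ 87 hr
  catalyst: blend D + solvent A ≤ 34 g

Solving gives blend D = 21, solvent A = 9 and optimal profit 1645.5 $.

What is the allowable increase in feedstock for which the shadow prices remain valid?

Binding constraints: feedstock, labor. The basis is B = [[6,6],[2,5]] with det 18.
Per unit increase in feedstock, x* moves by d = (0.2778, -0.1111).
The basis stays optimal until catalyst becomes binding; allowable increase = 24 kg.

24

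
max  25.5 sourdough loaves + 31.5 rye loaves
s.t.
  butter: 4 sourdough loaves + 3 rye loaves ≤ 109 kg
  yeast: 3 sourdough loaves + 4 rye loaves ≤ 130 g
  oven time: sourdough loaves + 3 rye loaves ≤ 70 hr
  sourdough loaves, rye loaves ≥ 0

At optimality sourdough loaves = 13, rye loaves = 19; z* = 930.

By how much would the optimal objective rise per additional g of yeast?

0

At the optimum: butter uses 109 of 109 (binding); yeast uses 115 of 130 (slack = 15); oven time uses 70 of 70 (binding).
Since yeast is not tight, its dual is 0.
From A_Bᵀ y = c: 4·y_butter + 1·y_oven time = 25.5; 3·y_butter + 3·y_oven time = 31.5.
→ y_butter = 5 and y_oven time = 5.5.
Shadow price of yeast = 0.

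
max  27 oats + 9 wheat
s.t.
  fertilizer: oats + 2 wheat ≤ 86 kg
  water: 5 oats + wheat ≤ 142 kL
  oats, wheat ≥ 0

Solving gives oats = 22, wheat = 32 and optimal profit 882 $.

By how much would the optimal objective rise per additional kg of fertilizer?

2

Check each constraint at x*: fertilizer 86/86 (tight); water 142/142 (tight).
Dual feasibility on the basic columns requires 1·y_fertilizer + 5·y_water = 27, 2·y_fertilizer + 1·y_water = 9.
→ y_fertilizer = 2 and y_water = 5.
Shadow price of fertilizer = 2.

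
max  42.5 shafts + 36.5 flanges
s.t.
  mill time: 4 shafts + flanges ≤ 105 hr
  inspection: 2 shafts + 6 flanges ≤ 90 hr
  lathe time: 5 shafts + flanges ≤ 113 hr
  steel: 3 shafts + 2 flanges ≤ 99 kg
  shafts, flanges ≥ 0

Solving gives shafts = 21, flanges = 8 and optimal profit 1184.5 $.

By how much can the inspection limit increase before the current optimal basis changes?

Binding constraints: inspection, lathe time. The basis is B = [[2,6],[5,1]] with det -28.
Per unit increase in inspection, x* moves by d = (-0.0357, 0.1786).
The basis stays optimal until steel becomes binding; allowable increase = 80 hr.

80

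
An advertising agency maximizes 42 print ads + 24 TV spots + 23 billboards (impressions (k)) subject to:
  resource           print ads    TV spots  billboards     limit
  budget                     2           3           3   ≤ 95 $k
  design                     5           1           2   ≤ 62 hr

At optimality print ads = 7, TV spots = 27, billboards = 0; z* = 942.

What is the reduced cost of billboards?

-7

Check each constraint at x*: budget 95/95 (tight); design 62/62 (tight).
From A_Bᵀ y = c: 2·y_budget + 5·y_design = 42; 3·y_budget + 1·y_design = 24.
Solving: y_budget = 6, y_design = 6.
Reduced cost of billboards: c₃ − yᵀa₃ = 23 − (6·3 + 6·2) = 23 − 30 = -7.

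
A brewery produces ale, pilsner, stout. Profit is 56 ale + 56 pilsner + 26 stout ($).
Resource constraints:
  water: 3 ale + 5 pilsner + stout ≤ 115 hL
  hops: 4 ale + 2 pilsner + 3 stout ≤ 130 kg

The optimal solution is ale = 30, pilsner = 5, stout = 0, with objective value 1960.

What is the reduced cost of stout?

Check each constraint at x*: water 115/115 (tight); hops 130/130 (tight).
From A_Bᵀ y = c: 3·y_water + 4·y_hops = 56; 5·y_water + 2·y_hops = 56.
This yields shadow prices y_water = 8, y_hops = 8.
Reduced cost of stout: c₃ − yᵀa₃ = 26 − (8·1 + 8·3) = 26 − 32 = -6.

-6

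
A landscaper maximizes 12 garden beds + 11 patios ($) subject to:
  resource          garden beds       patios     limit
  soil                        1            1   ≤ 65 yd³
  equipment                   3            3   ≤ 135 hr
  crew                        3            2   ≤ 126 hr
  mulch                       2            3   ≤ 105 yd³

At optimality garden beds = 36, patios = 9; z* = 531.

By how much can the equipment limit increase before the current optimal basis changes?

Binding constraints: equipment, crew. The basis is B = [[3,3],[3,2]] with det -3.
Per unit increase in equipment, x* moves by d = (-0.6667, 1).
The basis stays optimal until mulch becomes binding; allowable increase = 3.6 hr.

3.6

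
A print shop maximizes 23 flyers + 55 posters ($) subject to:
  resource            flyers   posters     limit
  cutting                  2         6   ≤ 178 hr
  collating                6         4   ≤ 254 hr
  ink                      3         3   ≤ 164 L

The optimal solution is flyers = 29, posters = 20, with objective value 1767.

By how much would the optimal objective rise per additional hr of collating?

At the optimum: cutting uses 178 of 178 (binding); collating uses 254 of 254 (binding); ink uses 147 of 164 (slack = 17).
Slack constraints have shadow price 0 (complementary slackness).
From A_Bᵀ y = c: 2·y_cutting + 6·y_collating = 23; 6·y_cutting + 4·y_collating = 55.
→ y_cutting = 8.5 and y_collating = 1.
Shadow price of collating = 1.

1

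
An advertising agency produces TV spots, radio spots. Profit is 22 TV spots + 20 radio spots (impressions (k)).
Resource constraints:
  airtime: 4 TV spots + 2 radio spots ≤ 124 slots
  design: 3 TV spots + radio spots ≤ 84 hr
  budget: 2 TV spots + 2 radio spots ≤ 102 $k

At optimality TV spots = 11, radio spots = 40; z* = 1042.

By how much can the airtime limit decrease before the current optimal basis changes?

Binding constraints: airtime, budget. The basis is B = [[4,2],[2,2]] with det 4.
Per unit decrease in airtime, x* moves by d = (-0.5, 0.5).
The basis stays optimal until TV spots reaches 0; allowable decrease = 22 slots.

22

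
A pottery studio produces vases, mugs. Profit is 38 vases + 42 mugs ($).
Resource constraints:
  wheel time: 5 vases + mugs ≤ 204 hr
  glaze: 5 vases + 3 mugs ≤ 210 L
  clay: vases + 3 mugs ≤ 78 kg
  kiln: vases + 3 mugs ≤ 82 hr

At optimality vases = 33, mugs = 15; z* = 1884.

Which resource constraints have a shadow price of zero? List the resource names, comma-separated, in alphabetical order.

kiln, wheel time

wheel time: 180/204 (slack 24)
glaze: 210/210 (binding)
clay: 78/78 (binding)
kiln: 78/82 (slack 4)
By complementary slackness, a constraint with positive slack has shadow price 0 → kiln, wheel time.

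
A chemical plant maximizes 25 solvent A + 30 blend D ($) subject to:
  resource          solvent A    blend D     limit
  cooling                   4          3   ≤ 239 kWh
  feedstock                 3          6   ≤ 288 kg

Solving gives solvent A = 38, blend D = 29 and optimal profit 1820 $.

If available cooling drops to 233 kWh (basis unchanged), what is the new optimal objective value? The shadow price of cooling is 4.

Δb = -6, so new z* = 1820 + (4)·(-6) = 1820 − 24 = 1796.

1796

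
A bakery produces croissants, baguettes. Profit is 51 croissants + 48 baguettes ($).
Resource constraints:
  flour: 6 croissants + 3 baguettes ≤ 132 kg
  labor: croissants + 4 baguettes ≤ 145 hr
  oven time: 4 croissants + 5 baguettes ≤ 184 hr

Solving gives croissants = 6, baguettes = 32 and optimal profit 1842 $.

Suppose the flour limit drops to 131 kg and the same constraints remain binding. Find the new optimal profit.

1838.5

Binding: flour and oven time. Non-binding: labor (11 unused).
By complementary slackness, y = 0 for the non-binding constraint.
The binding rows give the dual system: 6·y_flour + 4·y_oven time = 51 and 3·y_flour + 5·y_oven time = 48.
→ y_flour = 3.5 and y_oven time = 7.5.
Δz = y_flour·Δb = 3.5 × (-1) = -3.5, so new z* = 1842 − 3.5 = 1838.5.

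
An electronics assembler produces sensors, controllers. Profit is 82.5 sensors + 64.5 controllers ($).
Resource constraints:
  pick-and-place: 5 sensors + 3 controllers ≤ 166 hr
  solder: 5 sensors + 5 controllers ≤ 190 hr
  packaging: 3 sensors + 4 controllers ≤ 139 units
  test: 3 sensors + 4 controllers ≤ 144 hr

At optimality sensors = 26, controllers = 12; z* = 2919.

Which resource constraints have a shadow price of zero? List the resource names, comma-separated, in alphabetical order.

pick-and-place: 166/166 (binding)
solder: 190/190 (binding)
packaging: 126/139 (slack 13)
test: 126/144 (slack 18)
By complementary slackness, a constraint with positive slack has shadow price 0 → packaging, test.

packaging, test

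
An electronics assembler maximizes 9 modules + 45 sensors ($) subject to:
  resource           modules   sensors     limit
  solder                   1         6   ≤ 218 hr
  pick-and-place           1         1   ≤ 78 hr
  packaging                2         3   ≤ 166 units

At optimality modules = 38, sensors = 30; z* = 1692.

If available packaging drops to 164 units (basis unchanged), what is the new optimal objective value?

At the optimum: solder uses 218 of 218 (binding); pick-and-place uses 68 of 78 (slack = 10); packaging uses 166 of 166 (binding).
Since pick-and-place is not tight, its dual is 0.
From A_Bᵀ y = c: 1·y_solder + 2·y_packaging = 9; 6·y_solder + 3·y_packaging = 45.
→ y_solder = 7 and y_packaging = 1.
Δz = y_packaging·Δb = 1 × (-2) = -2, so new z* = 1692 − 2 = 1690.

1690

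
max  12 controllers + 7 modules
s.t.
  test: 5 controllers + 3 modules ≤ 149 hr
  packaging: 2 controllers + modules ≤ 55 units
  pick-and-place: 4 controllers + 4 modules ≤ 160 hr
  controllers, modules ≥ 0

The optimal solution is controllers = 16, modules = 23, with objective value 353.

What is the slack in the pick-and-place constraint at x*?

pick-and-place used = 4·16 + 4·23 = 156; slack = 160 − 156 = 4.

4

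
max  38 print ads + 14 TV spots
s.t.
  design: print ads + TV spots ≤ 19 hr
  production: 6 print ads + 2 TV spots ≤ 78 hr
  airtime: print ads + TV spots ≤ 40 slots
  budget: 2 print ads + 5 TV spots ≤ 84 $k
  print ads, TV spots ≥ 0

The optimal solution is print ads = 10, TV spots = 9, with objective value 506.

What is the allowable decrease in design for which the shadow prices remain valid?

Binding constraints: design, production. The basis is B = [[1,1],[6,2]] with det -4.
Per unit decrease in design, x* moves by d = (0.5, -1.5).
The basis stays optimal until TV spots reaches 0; allowable decrease = 6 hr.

6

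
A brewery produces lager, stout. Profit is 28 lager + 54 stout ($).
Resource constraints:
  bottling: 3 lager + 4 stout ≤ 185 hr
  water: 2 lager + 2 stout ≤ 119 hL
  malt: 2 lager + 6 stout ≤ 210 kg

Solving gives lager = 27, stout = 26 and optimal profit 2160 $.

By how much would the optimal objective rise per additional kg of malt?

5

Binding: bottling and malt. Non-binding: water (13 unused).
Since water is not tight, its dual is 0.
Dual feasibility on the basic columns requires 3·y_bottling + 2·y_malt = 28, 4·y_bottling + 6·y_malt = 54.
Solving: y_bottling = 6, y_malt = 5.
Shadow price of malt = 5.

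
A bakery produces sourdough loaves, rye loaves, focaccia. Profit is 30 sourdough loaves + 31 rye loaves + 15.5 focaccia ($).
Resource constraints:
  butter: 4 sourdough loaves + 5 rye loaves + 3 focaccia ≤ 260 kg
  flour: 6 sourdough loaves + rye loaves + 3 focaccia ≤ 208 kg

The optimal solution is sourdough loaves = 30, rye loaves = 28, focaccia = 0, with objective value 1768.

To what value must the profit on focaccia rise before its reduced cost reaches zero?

Check each constraint at x*: butter 260/260 (tight); flour 208/208 (tight).
The binding rows give the dual system: 4·y_butter + 6·y_flour = 30 and 5·y_butter + 1·y_flour = 31.
→ y_butter = 6 and y_flour = 1.
focaccia enters the basis when its profit ≥ yᵀa₃ = 6·3 + 1·3 = 21.

21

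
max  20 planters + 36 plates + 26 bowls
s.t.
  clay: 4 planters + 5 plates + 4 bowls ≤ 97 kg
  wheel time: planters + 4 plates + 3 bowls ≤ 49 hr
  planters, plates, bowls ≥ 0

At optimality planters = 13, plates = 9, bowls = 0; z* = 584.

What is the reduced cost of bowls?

-2

Check each constraint at x*: clay 97/97 (tight); wheel time 49/49 (tight).
From A_Bᵀ y = c: 4·y_clay + 1·y_wheel time = 20; 5·y_clay + 4·y_wheel time = 36.
→ y_clay = 4 and y_wheel time = 4.
Reduced cost of bowls: c₃ − yᵀa₃ = 26 − (4·4 + 4·3) = 26 − 28 = -2.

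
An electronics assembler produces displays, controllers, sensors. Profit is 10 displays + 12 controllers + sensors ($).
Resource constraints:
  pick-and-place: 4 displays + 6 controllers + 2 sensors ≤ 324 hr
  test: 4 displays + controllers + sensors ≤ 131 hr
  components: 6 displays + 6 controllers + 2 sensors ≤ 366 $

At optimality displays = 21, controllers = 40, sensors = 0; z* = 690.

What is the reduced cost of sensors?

-3

At the optimum: pick-and-place uses 324 of 324 (binding); test uses 124 of 131 (slack = 7); components uses 366 of 366 (binding).
Slack constraints have shadow price 0 (complementary slackness).
The binding rows give the dual system: 4·y_pick-and-place + 6·y_components = 10 and 6·y_pick-and-place + 6·y_components = 12.
This yields shadow prices y_pick-and-place = 1, y_components = 1.
Reduced cost of sensors: c₃ − yᵀa₃ = 1 − (1·2 + 1·2) = 1 − 4 = -3.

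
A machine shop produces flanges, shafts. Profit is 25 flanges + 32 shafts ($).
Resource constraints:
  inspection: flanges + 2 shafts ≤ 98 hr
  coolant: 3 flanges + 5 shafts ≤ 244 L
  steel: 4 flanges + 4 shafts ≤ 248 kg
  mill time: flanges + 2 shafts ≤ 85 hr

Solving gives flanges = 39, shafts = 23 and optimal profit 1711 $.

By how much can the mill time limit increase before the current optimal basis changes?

Binding constraints: steel, mill time. The basis is B = [[4,4],[1,2]] with det 4.
Per unit increase in mill time, x* moves by d = (-1, 1).
The basis stays optimal until coolant becomes binding; allowable increase = 6 hr.

6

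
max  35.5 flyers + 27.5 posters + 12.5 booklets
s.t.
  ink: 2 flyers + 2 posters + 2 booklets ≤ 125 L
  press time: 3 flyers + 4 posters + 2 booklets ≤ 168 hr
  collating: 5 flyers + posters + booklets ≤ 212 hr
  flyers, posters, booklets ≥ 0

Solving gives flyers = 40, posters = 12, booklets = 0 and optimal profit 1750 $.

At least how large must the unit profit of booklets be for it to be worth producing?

15.5

At the optimum: ink uses 104 of 125 (slack = 21); press time uses 168 of 168 (binding); collating uses 212 of 212 (binding).
By complementary slackness, y = 0 for the non-binding constraint.
The binding rows give the dual system: 3·y_press time + 5·y_collating = 35.5 and 4·y_press time + 1·y_collating = 27.5.
→ y_press time = 6 and y_collating = 3.5.
booklets enters the basis when its profit ≥ yᵀa₃ = 6·2 + 3.5·1 = 15.5.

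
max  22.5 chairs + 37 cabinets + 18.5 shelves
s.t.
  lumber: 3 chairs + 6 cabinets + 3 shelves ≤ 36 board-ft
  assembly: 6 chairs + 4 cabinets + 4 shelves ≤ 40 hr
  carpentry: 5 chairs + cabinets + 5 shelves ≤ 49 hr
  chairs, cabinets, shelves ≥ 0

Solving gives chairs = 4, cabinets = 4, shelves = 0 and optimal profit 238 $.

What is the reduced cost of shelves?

-2

Binding: lumber and assembly. Non-binding: carpentry (25 unused).
By complementary slackness, y = 0 for the non-binding constraint.
From A_Bᵀ y = c: 3·y_lumber + 6·y_assembly = 22.5; 6·y_lumber + 4·y_assembly = 37.
This yields shadow prices y_lumber = 5.5, y_assembly = 1.
Reduced cost of shelves: c₃ − yᵀa₃ = 18.5 − (5.5·3 + 1·4) = 18.5 − 20.5 = -2.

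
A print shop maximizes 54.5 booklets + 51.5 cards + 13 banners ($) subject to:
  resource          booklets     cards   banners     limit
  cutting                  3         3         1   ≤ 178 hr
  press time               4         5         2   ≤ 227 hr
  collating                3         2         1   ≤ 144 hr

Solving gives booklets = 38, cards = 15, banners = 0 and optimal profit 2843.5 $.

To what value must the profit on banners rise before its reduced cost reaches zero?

22.5

Check each constraint at x*: cutting 159/178 (slack 19); press time 227/227 (tight); collating 144/144 (tight).
By complementary slackness, y = 0 for the non-binding constraint.
Dual feasibility on the basic columns requires 4·y_press time + 3·y_collating = 54.5, 5·y_press time + 2·y_collating = 51.5.
→ y_press time = 6.5 and y_collating = 9.5.
banners enters the basis when its profit ≥ yᵀa₃ = 6.5·2 + 9.5·1 = 22.5.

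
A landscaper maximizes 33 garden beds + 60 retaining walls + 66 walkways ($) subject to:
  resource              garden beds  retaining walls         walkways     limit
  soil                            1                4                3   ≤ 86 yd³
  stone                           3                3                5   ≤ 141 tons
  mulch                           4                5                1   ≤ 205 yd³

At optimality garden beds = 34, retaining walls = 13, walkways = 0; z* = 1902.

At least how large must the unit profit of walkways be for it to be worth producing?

At the optimum: soil uses 86 of 86 (binding); stone uses 141 of 141 (binding); mulch uses 201 of 205 (slack = 4).
Since mulch is not tight, its dual is 0.
Dual feasibility on the basic columns requires 1·y_soil + 3·y_stone = 33, 4·y_soil + 3·y_stone = 60.
→ y_soil = 9 and y_stone = 8.
walkways enters the basis when its profit ≥ yᵀa₃ = 9·3 + 8·5 = 67.

67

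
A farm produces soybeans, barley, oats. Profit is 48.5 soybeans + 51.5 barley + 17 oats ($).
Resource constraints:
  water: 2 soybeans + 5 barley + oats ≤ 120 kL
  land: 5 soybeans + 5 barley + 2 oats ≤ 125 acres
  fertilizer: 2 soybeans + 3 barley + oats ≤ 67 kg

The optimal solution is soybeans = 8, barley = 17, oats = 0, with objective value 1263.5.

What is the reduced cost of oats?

-3

Binding: land and fertilizer. Non-binding: water (19 unused).
By complementary slackness, y = 0 for the non-binding constraint.
From A_Bᵀ y = c: 5·y_land + 2·y_fertilizer = 48.5; 5·y_land + 3·y_fertilizer = 51.5.
→ y_land = 8.5 and y_fertilizer = 3.
Reduced cost of oats: c₃ − yᵀa₃ = 17 − (8.5·2 + 3·1) = 17 − 20 = -3.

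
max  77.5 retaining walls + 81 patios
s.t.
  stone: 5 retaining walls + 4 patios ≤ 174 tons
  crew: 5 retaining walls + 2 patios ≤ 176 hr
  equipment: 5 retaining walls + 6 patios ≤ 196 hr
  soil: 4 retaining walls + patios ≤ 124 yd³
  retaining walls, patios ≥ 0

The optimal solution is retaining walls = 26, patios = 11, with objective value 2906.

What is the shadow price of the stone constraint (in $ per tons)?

At the optimum: stone uses 174 of 174 (binding); crew uses 152 of 176 (slack = 24); equipment uses 196 of 196 (binding); soil uses 115 of 124 (slack = 9).
Since crew, soil are not tight, their duals are 0.
The binding rows give the dual system: 5·y_stone + 5·y_equipment = 77.5 and 4·y_stone + 6·y_equipment = 81.
This yields shadow prices y_stone = 6, y_equipment = 9.5.
Shadow price of stone = 6.

6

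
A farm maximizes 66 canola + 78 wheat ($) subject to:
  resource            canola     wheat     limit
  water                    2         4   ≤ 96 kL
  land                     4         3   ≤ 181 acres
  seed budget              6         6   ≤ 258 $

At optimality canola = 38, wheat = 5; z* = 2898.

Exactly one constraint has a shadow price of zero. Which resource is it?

water: 96/96 (binding)
land: 167/181 (slack 14)
seed budget: 258/258 (binding)
By complementary slackness, a constraint with positive slack has shadow price 0 → land.

land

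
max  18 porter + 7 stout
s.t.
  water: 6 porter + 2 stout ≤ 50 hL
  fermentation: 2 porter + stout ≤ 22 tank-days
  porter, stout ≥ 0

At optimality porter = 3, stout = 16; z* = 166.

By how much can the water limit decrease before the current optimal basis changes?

Binding constraints: water, fermentation. The basis is B = [[6,2],[2,1]] with det 2.
Per unit decrease in water, x* moves by d = (-0.5, 1).
The basis stays optimal until porter reaches 0; allowable decrease = 6 hL.

6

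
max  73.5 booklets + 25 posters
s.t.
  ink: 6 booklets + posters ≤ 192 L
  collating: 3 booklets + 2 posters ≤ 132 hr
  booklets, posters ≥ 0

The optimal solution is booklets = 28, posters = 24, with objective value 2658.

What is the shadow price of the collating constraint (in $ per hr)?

8.5

Check each constraint at x*: ink 192/192 (tight); collating 132/132 (tight).
The binding rows give the dual system: 6·y_ink + 3·y_collating = 73.5 and 1·y_ink + 2·y_collating = 25.
Solving: y_ink = 8, y_collating = 8.5.
Shadow price of collating = 8.5.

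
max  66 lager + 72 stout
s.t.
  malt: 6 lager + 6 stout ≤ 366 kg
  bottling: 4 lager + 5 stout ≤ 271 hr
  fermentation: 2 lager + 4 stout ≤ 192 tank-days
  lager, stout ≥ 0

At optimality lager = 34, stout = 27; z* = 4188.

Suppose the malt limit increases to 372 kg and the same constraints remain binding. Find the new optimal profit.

Binding: malt and bottling. Non-binding: fermentation (16 unused).
By complementary slackness, y = 0 for the non-binding constraint.
From A_Bᵀ y = c: 6·y_malt + 4·y_bottling = 66; 6·y_malt + 5·y_bottling = 72.
→ y_malt = 7 and y_bottling = 6.
Δz = y_malt·Δb = 7 × (6) = 42, so new z* = 4188 + 42 = 4230.

4230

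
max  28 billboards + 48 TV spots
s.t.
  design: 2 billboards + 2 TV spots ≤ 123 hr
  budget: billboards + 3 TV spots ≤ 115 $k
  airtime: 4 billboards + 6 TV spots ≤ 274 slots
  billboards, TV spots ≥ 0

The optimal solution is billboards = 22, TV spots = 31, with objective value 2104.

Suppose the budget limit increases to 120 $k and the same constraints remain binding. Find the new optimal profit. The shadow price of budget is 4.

Δb = 5, so new z* = 2104 + (4)·(5) = 2104 + 20 = 2124.

2124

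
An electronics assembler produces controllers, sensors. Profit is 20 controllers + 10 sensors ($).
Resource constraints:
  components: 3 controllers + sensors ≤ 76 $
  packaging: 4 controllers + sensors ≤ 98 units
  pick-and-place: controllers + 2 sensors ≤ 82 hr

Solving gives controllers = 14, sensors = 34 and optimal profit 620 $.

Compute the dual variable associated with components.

6

At the optimum: components uses 76 of 76 (binding); packaging uses 90 of 98 (slack = 8); pick-and-place uses 82 of 82 (binding).
Since packaging is not tight, its dual is 0.
The binding rows give the dual system: 3·y_components + 1·y_pick-and-place = 20 and 1·y_components + 2·y_pick-and-place = 10.
→ y_components = 6 and y_pick-and-place = 2.
Shadow price of components = 6.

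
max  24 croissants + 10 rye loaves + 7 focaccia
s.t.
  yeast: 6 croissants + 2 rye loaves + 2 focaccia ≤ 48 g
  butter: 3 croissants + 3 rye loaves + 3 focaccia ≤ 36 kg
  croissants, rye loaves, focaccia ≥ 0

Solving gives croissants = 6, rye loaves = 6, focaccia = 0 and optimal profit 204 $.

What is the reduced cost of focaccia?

-3

At the optimum: yeast uses 48 of 48 (binding); butter uses 36 of 36 (binding).
Dual feasibility on the basic columns requires 6·y_yeast + 3·y_butter = 24, 2·y_yeast + 3·y_butter = 10.
→ y_yeast = 3.5 and y_butter = 1.
Reduced cost of focaccia: c₃ − yᵀa₃ = 7 − (3.5·2 + 1·3) = 7 − 10 = -3.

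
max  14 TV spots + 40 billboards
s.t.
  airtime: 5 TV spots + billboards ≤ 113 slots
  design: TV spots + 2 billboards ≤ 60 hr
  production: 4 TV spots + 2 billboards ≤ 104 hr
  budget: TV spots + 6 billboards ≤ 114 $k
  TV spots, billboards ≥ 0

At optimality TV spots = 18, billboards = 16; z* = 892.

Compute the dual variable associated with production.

At the optimum: airtime uses 106 of 113 (slack = 7); design uses 50 of 60 (slack = 10); production uses 104 of 104 (binding); budget uses 114 of 114 (binding).
Slack constraints have shadow price 0 (complementary slackness).
Dual feasibility on the basic columns requires 4·y_production + 1·y_budget = 14, 2·y_production + 6·y_budget = 40.
Solving: y_production = 2, y_budget = 6.
Shadow price of production = 2.

2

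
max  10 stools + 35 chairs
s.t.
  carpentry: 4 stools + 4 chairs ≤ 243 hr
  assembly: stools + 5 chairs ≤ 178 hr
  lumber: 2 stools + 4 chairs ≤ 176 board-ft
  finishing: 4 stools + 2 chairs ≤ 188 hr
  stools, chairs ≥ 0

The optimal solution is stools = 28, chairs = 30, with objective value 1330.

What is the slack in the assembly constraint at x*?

0

assembly used = 1·28 + 5·30 = 178; slack = 178 − 178 = 0.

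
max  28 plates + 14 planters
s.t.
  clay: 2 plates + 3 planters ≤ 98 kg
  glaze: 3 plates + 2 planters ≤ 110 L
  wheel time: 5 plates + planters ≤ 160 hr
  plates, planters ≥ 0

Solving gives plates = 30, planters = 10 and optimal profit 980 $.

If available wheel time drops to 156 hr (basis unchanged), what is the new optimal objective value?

At the optimum: clay uses 90 of 98 (slack = 8); glaze uses 110 of 110 (binding); wheel time uses 160 of 160 (binding).
Since clay is not tight, its dual is 0.
From A_Bᵀ y = c: 3·y_glaze + 5·y_wheel time = 28; 2·y_glaze + 1·y_wheel time = 14.
Solving: y_glaze = 6, y_wheel time = 2.
Δz = y_wheel time·Δb = 2 × (-4) = -8, so new z* = 980 − 8 = 972.

972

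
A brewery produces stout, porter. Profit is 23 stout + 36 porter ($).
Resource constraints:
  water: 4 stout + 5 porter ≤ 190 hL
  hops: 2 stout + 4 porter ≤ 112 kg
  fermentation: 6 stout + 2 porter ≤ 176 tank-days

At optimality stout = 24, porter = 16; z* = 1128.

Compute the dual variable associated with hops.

Binding: hops and fermentation. Non-binding: water (14 unused).
Since water is not tight, its dual is 0.
The binding rows give the dual system: 2·y_hops + 6·y_fermentation = 23 and 4·y_hops + 2·y_fermentation = 36.
This yields shadow prices y_hops = 8.5, y_fermentation = 1.
Shadow price of hops = 8.5.

8.5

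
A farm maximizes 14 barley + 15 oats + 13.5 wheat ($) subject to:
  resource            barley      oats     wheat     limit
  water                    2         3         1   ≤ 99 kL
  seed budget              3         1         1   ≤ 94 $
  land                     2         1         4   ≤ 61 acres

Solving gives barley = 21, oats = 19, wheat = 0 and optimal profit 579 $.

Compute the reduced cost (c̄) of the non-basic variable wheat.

-2.5

Binding: water and land. Non-binding: seed budget (12 unused).
Slack constraints have shadow price 0 (complementary slackness).
The binding rows give the dual system: 2·y_water + 2·y_land = 14 and 3·y_water + 1·y_land = 15.
→ y_water = 4 and y_land = 3.
Reduced cost of wheat: c₃ − yᵀa₃ = 13.5 − (4·1 + 3·4) = 13.5 − 16 = -2.5.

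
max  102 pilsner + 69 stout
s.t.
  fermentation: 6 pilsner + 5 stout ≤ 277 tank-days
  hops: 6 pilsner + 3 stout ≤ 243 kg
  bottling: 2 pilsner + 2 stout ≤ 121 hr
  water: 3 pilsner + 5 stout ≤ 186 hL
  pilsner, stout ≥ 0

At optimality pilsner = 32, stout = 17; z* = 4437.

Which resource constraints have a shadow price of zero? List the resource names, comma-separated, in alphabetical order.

bottling, water

fermentation: 277/277 (binding)
hops: 243/243 (binding)
bottling: 98/121 (slack 23)
water: 181/186 (slack 5)
By complementary slackness, a constraint with positive slack has shadow price 0 → bottling, water.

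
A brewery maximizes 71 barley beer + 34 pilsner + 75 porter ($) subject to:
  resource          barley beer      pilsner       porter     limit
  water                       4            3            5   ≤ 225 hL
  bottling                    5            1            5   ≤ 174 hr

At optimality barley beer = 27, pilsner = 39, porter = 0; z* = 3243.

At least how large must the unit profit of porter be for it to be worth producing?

80

Check each constraint at x*: water 225/225 (tight); bottling 174/174 (tight).
The binding rows give the dual system: 4·y_water + 5·y_bottling = 71 and 3·y_water + 1·y_bottling = 34.
Solving: y_water = 9, y_bottling = 7.
porter enters the basis when its profit ≥ yᵀa₃ = 9·5 + 7·5 = 80.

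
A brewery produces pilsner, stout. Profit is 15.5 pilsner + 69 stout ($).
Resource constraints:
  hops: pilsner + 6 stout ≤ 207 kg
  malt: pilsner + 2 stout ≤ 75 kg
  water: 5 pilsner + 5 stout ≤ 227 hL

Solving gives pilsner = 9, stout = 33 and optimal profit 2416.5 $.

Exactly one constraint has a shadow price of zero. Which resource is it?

water

hops: 207/207 (binding)
malt: 75/75 (binding)
water: 210/227 (slack 17)
By complementary slackness, a constraint with positive slack has shadow price 0 → water.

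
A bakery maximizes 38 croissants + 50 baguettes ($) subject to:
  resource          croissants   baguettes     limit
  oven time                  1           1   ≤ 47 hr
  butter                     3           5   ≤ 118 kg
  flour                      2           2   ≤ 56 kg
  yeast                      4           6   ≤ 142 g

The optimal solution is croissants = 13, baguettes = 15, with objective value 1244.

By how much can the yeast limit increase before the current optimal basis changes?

4

Binding constraints: flour, yeast. The basis is B = [[2,2],[4,6]] with det 4.
Per unit increase in yeast, x* moves by d = (-0.5, 0.5).
The basis stays optimal until butter becomes binding; allowable increase = 4 g.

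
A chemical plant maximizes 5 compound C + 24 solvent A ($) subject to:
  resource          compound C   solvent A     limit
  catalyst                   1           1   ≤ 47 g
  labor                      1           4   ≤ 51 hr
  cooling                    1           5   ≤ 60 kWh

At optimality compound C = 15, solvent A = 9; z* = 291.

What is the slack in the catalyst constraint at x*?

catalyst used = 1·15 + 1·9 = 24; slack = 47 − 24 = 23.

23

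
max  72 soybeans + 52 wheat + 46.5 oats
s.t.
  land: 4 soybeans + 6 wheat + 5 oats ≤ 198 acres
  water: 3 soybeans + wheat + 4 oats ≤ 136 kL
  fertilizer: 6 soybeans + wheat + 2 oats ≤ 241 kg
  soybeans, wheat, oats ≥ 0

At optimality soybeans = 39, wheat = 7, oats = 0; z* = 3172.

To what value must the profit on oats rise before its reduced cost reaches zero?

51.5

At the optimum: land uses 198 of 198 (binding); water uses 124 of 136 (slack = 12); fertilizer uses 241 of 241 (binding).
Since water is not tight, its dual is 0.
The binding rows give the dual system: 4·y_land + 6·y_fertilizer = 72 and 6·y_land + 1·y_fertilizer = 52.
Solving: y_land = 7.5, y_fertilizer = 7.
oats enters the basis when its profit ≥ yᵀa₃ = 7.5·5 + 7·2 = 51.5.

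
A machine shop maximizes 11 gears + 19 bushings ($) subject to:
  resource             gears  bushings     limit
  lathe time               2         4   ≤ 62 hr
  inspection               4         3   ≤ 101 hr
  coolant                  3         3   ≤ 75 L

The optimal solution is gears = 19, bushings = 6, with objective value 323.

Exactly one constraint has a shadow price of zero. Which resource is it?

inspection

lathe time: 62/62 (binding)
inspection: 94/101 (slack 7)
coolant: 75/75 (binding)
By complementary slackness, a constraint with positive slack has shadow price 0 → inspection.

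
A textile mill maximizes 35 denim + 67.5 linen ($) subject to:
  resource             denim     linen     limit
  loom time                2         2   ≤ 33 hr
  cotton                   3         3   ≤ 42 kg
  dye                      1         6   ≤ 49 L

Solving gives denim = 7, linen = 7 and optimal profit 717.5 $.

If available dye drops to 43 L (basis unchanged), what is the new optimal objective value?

678.5

Binding: cotton and dye. Non-binding: loom time (5 unused).
By complementary slackness, y = 0 for the non-binding constraint.
From A_Bᵀ y = c: 3·y_cotton + 1·y_dye = 35; 3·y_cotton + 6·y_dye = 67.5.
This yields shadow prices y_cotton = 9.5, y_dye = 6.5.
Δz = y_dye·Δb = 6.5 × (-6) = -39, so new z* = 717.5 − 39 = 678.5.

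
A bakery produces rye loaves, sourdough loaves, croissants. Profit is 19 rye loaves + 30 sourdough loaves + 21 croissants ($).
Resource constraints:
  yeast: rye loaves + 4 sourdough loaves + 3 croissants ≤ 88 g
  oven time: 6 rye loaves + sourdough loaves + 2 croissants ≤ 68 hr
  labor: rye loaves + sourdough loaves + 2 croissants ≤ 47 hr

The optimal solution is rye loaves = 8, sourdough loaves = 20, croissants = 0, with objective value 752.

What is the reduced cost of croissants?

-4

Binding: yeast and oven time. Non-binding: labor (19 unused).
Since labor is not tight, its dual is 0.
The binding rows give the dual system: 1·y_yeast + 6·y_oven time = 19 and 4·y_yeast + 1·y_oven time = 30.
This yields shadow prices y_yeast = 7, y_oven time = 2.
Reduced cost of croissants: c₃ − yᵀa₃ = 21 − (7·3 + 2·2) = 21 − 25 = -4.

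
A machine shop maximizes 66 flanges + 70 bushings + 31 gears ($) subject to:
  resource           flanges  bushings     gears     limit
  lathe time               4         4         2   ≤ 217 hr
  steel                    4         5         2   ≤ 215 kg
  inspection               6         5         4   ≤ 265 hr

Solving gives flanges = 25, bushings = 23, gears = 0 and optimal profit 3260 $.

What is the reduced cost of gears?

Binding: steel and inspection. Non-binding: lathe time (25 unused).
Slack constraints have shadow price 0 (complementary slackness).
Dual feasibility on the basic columns requires 4·y_steel + 6·y_inspection = 66, 5·y_steel + 5·y_inspection = 70.
Solving: y_steel = 9, y_inspection = 5.
Reduced cost of gears: c₃ − yᵀa₃ = 31 − (9·2 + 5·4) = 31 − 38 = -7.

-7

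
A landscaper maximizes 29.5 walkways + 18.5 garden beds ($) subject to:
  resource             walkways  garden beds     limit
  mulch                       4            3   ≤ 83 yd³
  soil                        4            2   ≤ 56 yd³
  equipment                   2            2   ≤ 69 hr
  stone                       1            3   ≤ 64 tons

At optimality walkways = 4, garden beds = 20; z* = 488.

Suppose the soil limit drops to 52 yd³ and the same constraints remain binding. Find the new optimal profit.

Check each constraint at x*: mulch 76/83 (slack 7); soil 56/56 (tight); equipment 48/69 (slack 21); stone 64/64 (tight).
Since mulch, equipment are not tight, their duals are 0.
The binding rows give the dual system: 4·y_soil + 1·y_stone = 29.5 and 2·y_soil + 3·y_stone = 18.5.
→ y_soil = 7 and y_stone = 1.5.
Δz = y_soil·Δb = 7 × (-4) = -28, so new z* = 488 − 28 = 460.

460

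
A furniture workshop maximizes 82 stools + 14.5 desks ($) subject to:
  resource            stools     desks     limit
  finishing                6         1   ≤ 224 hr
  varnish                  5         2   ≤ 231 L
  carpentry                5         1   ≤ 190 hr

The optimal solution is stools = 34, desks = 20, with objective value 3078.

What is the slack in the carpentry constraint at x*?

0

carpentry used = 5·34 + 1·20 = 190; slack = 190 − 190 = 0.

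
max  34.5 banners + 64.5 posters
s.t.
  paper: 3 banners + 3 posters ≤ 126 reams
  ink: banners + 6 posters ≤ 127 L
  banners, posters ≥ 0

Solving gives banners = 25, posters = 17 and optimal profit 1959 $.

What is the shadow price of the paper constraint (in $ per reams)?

At the optimum: paper uses 126 of 126 (binding); ink uses 127 of 127 (binding).
The binding rows give the dual system: 3·y_paper + 1·y_ink = 34.5 and 3·y_paper + 6·y_ink = 64.5.
→ y_paper = 9.5 and y_ink = 6.
Shadow price of paper = 9.5.

9.5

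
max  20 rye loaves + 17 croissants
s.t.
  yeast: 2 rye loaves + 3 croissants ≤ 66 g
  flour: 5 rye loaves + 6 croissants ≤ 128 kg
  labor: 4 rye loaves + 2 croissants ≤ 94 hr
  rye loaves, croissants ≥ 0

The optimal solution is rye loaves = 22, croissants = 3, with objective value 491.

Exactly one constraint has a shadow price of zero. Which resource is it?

yeast

yeast: 53/66 (slack 13)
flour: 128/128 (binding)
labor: 94/94 (binding)
By complementary slackness, a constraint with positive slack has shadow price 0 → yeast.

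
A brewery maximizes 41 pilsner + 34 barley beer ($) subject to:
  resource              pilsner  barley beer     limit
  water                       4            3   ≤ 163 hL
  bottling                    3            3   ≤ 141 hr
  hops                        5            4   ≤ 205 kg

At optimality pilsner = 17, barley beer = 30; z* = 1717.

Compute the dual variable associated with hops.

7

Check each constraint at x*: water 158/163 (slack 5); bottling 141/141 (tight); hops 205/205 (tight).
By complementary slackness, y = 0 for the non-binding constraint.
Dual feasibility on the basic columns requires 3·y_bottling + 5·y_hops = 41, 3·y_bottling + 4·y_hops = 34.
This yields shadow prices y_bottling = 2, y_hops = 7.
Shadow price of hops = 7.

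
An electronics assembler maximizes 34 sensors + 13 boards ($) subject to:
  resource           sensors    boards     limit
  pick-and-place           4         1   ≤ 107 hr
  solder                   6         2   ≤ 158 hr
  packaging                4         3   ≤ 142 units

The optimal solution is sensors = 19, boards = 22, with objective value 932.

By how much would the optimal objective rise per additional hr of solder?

At the optimum: pick-and-place uses 98 of 107 (slack = 9); solder uses 158 of 158 (binding); packaging uses 142 of 142 (binding).
Slack constraints have shadow price 0 (complementary slackness).
From A_Bᵀ y = c: 6·y_solder + 4·y_packaging = 34; 2·y_solder + 3·y_packaging = 13.
Solving: y_solder = 5, y_packaging = 1.
Shadow price of solder = 5.

5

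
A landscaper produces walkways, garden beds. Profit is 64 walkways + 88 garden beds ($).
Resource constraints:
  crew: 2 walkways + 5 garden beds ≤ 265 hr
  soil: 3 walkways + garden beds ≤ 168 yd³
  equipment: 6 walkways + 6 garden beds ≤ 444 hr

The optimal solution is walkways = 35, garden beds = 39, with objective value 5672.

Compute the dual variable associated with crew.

8

Binding: crew and equipment. Non-binding: soil (24 unused).
Slack constraints have shadow price 0 (complementary slackness).
From A_Bᵀ y = c: 2·y_crew + 6·y_equipment = 64; 5·y_crew + 6·y_equipment = 88.
This yields shadow prices y_crew = 8, y_equipment = 8.
Shadow price of crew = 8.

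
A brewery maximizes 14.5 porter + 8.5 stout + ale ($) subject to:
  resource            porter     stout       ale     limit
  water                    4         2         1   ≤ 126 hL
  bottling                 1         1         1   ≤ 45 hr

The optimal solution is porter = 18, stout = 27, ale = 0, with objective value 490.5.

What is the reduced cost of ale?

-4.5

Both water and bottling are binding at x*.
From A_Bᵀ y = c: 4·y_water + 1·y_bottling = 14.5; 2·y_water + 1·y_bottling = 8.5.
This yields shadow prices y_water = 3, y_bottling = 2.5.
Reduced cost of ale: c₃ − yᵀa₃ = 1 − (3·1 + 2.5·1) = 1 − 5.5 = -4.5.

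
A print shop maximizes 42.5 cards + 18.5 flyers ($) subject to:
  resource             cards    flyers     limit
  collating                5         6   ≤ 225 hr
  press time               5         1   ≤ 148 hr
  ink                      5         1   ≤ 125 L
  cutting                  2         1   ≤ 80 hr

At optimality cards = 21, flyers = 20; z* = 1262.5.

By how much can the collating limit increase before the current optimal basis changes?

Binding constraints: collating, ink. The basis is B = [[5,6],[5,1]] with det -25.
Per unit increase in collating, x* moves by d = (-0.04, 0.2).
The basis stays optimal until cutting becomes binding; allowable increase = 150 hr.

150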